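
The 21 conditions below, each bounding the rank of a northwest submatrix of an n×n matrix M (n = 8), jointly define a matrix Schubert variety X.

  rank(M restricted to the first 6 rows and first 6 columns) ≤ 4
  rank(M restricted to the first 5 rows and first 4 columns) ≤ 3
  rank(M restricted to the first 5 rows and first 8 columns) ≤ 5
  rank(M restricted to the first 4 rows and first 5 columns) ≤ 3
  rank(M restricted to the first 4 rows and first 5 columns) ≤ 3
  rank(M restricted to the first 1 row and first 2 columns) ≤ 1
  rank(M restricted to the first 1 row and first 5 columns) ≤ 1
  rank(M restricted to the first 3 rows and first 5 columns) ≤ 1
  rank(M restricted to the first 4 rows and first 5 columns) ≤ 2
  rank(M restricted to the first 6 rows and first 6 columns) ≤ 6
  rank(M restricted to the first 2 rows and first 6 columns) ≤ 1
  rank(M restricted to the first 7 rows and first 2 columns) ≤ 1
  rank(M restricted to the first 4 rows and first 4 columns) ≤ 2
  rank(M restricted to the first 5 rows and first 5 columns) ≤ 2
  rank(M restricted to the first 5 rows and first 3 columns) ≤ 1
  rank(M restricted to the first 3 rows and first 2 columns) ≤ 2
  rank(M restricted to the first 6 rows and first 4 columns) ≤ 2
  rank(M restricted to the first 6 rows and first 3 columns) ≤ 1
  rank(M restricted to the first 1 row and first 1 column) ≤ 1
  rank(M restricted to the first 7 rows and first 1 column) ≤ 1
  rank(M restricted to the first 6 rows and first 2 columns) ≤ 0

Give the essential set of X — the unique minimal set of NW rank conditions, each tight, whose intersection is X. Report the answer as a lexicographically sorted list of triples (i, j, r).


Reconstructing r_w from the 21 given conditions:

  0 | 0 | 1 | 1 | 1 | 1 | 1 | 1
  0 | 0 | 1 | 1 | 1 | 1 | 2 | 2
  0 | 0 | 1 | 1 | 1 | 2 | 3 | 3
  0 | 0 | 1 | 2 | 2 | 3 | 4 | 4
  0 | 0 | 1 | 2 | 2 | 3 | 4 | 5
  0 | 0 | 1 | 2 | 3 | 4 | 5 | 6
  1 | 1 | 2 | 3 | 4 | 5 | 6 | 7
  1 | 2 | 3 | 4 | 5 | 6 | 7 | 8

reading off 1-entries of Δ²R: w = (3, 7, 6, 4, 8, 5, 1, 2).

D(w) has 18 cells with 4 SE-corners; essential set:

[(2, 6, 1), (3, 5, 1), (5, 5, 2), (6, 2, 0)]


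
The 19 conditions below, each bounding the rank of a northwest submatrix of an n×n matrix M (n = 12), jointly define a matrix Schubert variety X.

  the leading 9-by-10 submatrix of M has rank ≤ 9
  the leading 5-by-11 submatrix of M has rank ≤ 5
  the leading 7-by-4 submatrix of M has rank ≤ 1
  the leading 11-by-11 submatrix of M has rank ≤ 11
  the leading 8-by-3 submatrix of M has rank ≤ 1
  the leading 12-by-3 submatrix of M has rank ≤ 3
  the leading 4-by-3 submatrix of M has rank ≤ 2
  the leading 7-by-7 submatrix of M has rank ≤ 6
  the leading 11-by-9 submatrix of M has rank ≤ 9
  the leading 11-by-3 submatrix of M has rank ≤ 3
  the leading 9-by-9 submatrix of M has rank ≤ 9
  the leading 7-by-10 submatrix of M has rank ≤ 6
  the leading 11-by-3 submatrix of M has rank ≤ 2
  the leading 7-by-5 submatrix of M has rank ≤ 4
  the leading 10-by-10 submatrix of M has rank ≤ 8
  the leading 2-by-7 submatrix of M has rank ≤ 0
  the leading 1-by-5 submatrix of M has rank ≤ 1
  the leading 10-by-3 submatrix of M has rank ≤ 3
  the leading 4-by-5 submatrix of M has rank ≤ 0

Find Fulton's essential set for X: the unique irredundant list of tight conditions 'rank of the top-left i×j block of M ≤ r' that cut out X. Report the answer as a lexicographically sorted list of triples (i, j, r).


Computing R[i][j] = min implied NW-rank bound (n=12, 19 conditions):

  i=1: 0 0 0 0 0 0 0 1 1 1 1 1
  i=2: 0 0 0 0 0 0 0 1 2 2 2 2
  i=3: 0 0 0 0 0 1 1 2 3 3 3 3
  i=4: 0 0 0 0 0 1 2 3 4 4 4 4
  i=5: 1 1 1 1 1 2 3 4 5 5 5 5
  i=6: 1 1 1 1 2 3 4 5 6 6 6 6
  i=7: 1 1 1 1 2 3 4 5 6 6 7 7
  i=8: 1 1 1 2 3 4 5 6 7 7 8 8
  i=9: 1 2 2 3 4 5 6 7 8 8 9 9
  i=10: 1 2 2 3 4 5 6 7 8 8 9 10
  i=11: 1 2 2 3 4 5 6 7 8 9 10 11
  i=12: 1 2 3 4 5 6 7 8 9 10 11 12

reading off 1-entries of Δ²R: w = (8, 9, 6, 7, 1, 5, 11, 4, 2, 12, 10, 3).

Fulton essential set (7 of the 36 Rothe cells):

[(2, 7, 0), (4, 5, 0), (7, 4, 1), (7, 10, 6), (8, 3, 1), (10, 10, 8), (11, 3, 2)]


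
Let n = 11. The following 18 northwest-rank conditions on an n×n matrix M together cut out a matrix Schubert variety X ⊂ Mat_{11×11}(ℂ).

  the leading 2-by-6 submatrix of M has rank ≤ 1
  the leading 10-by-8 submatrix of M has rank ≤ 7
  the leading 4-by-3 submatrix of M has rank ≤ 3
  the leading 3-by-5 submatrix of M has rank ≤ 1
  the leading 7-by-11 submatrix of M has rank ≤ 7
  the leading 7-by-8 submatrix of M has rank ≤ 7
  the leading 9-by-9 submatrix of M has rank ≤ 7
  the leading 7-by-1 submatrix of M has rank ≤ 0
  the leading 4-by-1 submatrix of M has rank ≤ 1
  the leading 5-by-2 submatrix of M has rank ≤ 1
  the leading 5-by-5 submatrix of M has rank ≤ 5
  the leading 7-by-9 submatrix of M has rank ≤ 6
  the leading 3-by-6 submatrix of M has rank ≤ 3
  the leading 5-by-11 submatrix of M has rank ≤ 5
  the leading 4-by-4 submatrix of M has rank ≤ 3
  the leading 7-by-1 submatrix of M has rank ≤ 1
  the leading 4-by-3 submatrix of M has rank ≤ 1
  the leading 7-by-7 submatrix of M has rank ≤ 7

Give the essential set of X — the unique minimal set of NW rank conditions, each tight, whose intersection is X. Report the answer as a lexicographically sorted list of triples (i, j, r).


Computing R[i][j] = min implied NW-rank bound (n=11, 18 conditions):

  i=1: 0, 1, 1, 1, 1, 1, 1, 1, 1, 1, 1
  i=2: 0, 1, 1, 1, 1, 1, 2, 2, 2, 2, 2
  i=3: 0, 1, 1, 1, 1, 2, 3, 3, 3, 3, 3
  i=4: 0, 1, 1, 2, 2, 3, 4, 4, 4, 4, 4
  i=5: 0, 1, 2, 3, 3, 4, 5, 5, 5, 5, 5
  i=6: 0, 1, 2, 3, 4, 5, 6, 6, 6, 6, 6
  i=7: 0, 1, 2, 3, 4, 5, 6, 6, 6, 7, 7
  i=8: 1, 2, 3, 4, 5, 6, 7, 7, 7, 8, 8
  i=9: 1, 2, 3, 4, 5, 6, 7, 7, 7, 8, 9
  i=10: 1, 2, 3, 4, 5, 6, 7, 7, 8, 9, 10
  i=11: 1, 2, 3, 4, 5, 6, 7, 8, 9, 10, 11

second differences of R give the permutation w = (2, 7, 6, 4, 3, 5, 10, 1, 11, 9, 8).

|D(w)|=20, |Ess(w)|=7:

[(2, 6, 1), (3, 5, 1), (4, 3, 1), (7, 1, 0), (7, 9, 6), (9, 9, 7), (10, 8, 7)]


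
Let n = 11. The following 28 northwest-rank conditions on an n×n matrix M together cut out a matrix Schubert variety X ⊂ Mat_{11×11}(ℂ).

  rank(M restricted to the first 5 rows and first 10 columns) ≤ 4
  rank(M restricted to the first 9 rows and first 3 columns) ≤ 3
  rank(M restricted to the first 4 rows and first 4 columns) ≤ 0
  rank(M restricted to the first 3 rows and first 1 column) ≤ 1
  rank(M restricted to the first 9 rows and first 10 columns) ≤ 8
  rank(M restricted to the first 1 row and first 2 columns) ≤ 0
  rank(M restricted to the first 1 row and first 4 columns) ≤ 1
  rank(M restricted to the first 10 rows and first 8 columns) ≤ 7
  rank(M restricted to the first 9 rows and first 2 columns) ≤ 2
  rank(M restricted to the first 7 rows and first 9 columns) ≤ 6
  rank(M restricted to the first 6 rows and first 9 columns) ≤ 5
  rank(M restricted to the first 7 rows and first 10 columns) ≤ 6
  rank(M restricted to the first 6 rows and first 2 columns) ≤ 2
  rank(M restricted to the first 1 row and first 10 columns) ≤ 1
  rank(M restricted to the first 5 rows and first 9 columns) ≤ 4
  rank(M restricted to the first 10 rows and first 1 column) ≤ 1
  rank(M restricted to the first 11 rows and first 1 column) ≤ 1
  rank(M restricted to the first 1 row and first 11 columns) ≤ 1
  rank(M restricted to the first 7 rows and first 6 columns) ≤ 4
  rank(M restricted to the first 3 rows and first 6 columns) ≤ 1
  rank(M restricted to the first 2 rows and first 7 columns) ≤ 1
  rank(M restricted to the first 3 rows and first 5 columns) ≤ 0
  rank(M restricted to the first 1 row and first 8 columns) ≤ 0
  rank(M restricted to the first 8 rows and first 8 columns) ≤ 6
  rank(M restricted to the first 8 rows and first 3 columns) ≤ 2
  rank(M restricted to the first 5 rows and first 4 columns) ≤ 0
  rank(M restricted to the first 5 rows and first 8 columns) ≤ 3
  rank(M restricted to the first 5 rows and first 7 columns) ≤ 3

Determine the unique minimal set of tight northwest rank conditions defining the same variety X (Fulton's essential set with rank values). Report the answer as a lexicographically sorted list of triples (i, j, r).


Rank table r_w(11×11) implied by the 28 constraints:

  0, 0, 0, 0, 0, 0, 0, 0, 1, 1, 1
  0, 0, 0, 0, 0, 1, 1, 1, 2, 2, 2
  0, 0, 0, 0, 0, 1, 2, 2, 3, 3, 3
  0, 0, 0, 0, 1, 2, 3, 3, 4, 4, 4
  0, 0, 0, 0, 1, 2, 3, 3, 4, 4, 5
  1, 1, 1, 1, 2, 3, 4, 4, 5, 5, 6
  1, 2, 2, 2, 3, 4, 5, 5, 6, 6, 7
  1, 2, 2, 3, 4, 5, 6, 6, 7, 7, 8
  1, 2, 3, 4, 5, 6, 7, 7, 8, 8, 9
  1, 2, 3, 4, 5, 6, 7, 7, 8, 9, 10
  1, 2, 3, 4, 5, 6, 7, 8, 9, 10, 11

giving w = (9, 6, 7, 5, 11, 1, 2, 4, 3, 10, 8) via Δ²R.

D(w) has 30 cells with 7 SE-corners; essential set:

[(1, 8, 0), (3, 5, 0), (5, 4, 0), (5, 8, 3), (5, 10, 4), (8, 3, 2), (10, 8, 7)]


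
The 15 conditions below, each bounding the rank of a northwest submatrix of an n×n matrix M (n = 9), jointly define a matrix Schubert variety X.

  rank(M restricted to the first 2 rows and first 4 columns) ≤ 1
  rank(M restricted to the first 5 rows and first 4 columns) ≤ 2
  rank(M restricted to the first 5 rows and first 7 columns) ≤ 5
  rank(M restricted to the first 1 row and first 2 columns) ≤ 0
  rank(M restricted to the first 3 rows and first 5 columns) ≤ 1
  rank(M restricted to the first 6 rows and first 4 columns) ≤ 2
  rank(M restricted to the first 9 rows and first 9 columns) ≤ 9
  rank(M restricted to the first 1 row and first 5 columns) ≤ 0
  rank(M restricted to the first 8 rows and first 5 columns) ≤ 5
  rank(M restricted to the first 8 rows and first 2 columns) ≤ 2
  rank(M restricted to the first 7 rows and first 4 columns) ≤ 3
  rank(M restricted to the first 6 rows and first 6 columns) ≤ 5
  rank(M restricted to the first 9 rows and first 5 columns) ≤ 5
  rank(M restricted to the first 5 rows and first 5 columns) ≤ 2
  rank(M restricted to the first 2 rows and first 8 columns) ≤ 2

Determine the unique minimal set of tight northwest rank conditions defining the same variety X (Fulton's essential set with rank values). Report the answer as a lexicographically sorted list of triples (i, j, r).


Reconstructing r_w from the 15 given conditions:

  row 1: 0 0 0 0 0 1 1 1 1
  row 2: 1 1 1 1 1 2 2 2 2
  row 3: 1 1 1 1 1 2 3 3 3
  row 4: 1 2 2 2 2 3 4 4 4
  row 5: 1 2 2 2 2 3 4 5 5
  row 6: 1 2 2 2 3 4 5 6 6
  row 7: 1 2 3 3 4 5 6 7 7
  row 8: 1 2 3 4 5 6 7 8 8
  row 9: 1 2 3 4 5 6 7 8 9

the unique w with this rank table is (6, 1, 7, 2, 8, 5, 3, 4, 9).

Fulton essential set (4 of the 14 Rothe cells):

[(1, 5, 0), (3, 5, 1), (5, 5, 2), (6, 4, 2)]


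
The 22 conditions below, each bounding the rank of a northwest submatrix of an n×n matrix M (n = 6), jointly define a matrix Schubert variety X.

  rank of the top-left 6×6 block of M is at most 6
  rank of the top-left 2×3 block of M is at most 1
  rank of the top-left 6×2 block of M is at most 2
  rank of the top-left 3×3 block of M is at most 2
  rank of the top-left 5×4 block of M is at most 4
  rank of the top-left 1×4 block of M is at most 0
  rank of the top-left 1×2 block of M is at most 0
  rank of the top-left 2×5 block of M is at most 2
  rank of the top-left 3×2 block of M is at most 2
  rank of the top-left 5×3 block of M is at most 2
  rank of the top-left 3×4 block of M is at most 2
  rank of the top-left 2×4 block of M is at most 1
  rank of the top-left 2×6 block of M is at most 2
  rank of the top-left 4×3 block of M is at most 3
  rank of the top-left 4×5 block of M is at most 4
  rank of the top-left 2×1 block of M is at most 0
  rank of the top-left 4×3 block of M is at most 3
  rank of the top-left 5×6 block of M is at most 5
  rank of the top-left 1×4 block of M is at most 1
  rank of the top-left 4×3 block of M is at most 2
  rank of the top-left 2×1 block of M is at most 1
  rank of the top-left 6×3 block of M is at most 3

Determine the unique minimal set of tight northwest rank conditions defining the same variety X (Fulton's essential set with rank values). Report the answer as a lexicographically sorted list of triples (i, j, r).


Reconstructing r_w from the 22 given conditions:

  i=1: 0 | 0 | 0 | 0 | 1 | 1
  i=2: 0 | 1 | 1 | 1 | 2 | 2
  i=3: 1 | 2 | 2 | 2 | 3 | 3
  i=4: 1 | 2 | 2 | 3 | 4 | 4
  i=5: 1 | 2 | 2 | 3 | 4 | 5
  i=6: 1 | 2 | 3 | 4 | 5 | 6

so w = (5, 2, 1, 4, 6, 3).

ℓ(w)=7; the 3 essential cells (i,j,r):

[(1, 4, 0), (2, 1, 0), (5, 3, 2)]


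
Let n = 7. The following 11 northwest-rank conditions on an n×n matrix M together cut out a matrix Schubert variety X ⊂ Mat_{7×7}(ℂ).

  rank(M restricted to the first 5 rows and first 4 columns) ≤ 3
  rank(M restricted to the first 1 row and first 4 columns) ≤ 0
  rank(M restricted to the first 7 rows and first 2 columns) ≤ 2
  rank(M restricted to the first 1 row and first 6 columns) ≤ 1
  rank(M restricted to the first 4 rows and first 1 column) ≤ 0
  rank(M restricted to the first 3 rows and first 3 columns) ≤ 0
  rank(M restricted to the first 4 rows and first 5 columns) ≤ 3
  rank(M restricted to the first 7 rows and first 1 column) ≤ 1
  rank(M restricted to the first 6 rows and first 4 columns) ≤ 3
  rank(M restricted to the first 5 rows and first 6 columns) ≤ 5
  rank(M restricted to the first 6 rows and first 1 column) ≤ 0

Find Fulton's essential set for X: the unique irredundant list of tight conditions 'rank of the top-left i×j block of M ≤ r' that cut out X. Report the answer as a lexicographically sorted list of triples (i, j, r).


The tightest implied rank at each (i,j), from the 11 conditions:

  i=1: 0, 0, 0, 0, 1, 1, 1
  i=2: 0, 0, 0, 1, 2, 2, 2
  i=3: 0, 0, 0, 1, 2, 3, 3
  i=4: 0, 1, 1, 2, 3, 4, 4
  i=5: 0, 1, 2, 3, 4, 5, 5
  i=6: 0, 1, 2, 3, 4, 5, 6
  i=7: 1, 2, 3, 4, 5, 6, 7

giving w = (5, 4, 6, 2, 3, 7, 1) via Δ²R.

|D(w)|=13, |Ess(w)|=3:

[(1, 4, 0), (3, 3, 0), (6, 1, 0)]


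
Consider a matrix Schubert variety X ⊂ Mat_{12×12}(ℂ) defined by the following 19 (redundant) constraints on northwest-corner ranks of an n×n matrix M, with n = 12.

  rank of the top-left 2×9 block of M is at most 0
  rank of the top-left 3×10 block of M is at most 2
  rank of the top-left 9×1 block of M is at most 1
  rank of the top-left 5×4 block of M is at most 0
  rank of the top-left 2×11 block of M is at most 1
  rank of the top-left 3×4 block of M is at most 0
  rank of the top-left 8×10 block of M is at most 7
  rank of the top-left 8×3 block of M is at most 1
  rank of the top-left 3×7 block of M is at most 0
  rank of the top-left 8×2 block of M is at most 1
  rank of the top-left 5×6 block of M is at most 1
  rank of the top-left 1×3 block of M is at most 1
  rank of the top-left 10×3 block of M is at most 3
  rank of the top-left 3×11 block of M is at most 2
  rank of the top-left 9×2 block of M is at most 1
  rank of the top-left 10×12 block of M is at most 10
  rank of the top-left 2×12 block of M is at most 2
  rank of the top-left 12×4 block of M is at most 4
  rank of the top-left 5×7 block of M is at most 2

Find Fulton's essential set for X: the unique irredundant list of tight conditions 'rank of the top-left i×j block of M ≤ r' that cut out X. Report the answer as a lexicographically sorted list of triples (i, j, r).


Computing R[i][j] = min implied NW-rank bound (n=12, 19 conditions):

  0 | 0 | 0 | 0 | 0 | 0 | 0 | 0 | 0 | 1 | 1 | 1
  0 | 0 | 0 | 0 | 0 | 0 | 0 | 0 | 0 | 1 | 1 | 2
  0 | 0 | 0 | 0 | 0 | 0 | 0 | 1 | 1 | 2 | 2 | 3
  0 | 0 | 0 | 0 | 1 | 1 | 1 | 2 | 2 | 3 | 3 | 4
  0 | 0 | 0 | 0 | 1 | 1 | 2 | 3 | 3 | 4 | 4 | 5
  1 | 1 | 1 | 1 | 2 | 2 | 3 | 4 | 4 | 5 | 5 | 6
  1 | 1 | 1 | 2 | 3 | 3 | 4 | 5 | 5 | 6 | 6 | 7
  1 | 1 | 1 | 2 | 3 | 4 | 5 | 6 | 6 | 7 | 7 | 8
  1 | 1 | 2 | 3 | 4 | 5 | 6 | 7 | 7 | 8 | 8 | 9
  1 | 2 | 3 | 4 | 5 | 6 | 7 | 8 | 8 | 9 | 9 | 10
  1 | 2 | 3 | 4 | 5 | 6 | 7 | 8 | 9 | 10 | 10 | 11
  1 | 2 | 3 | 4 | 5 | 6 | 7 | 8 | 9 | 10 | 11 | 12

second differences of R give the permutation w = (10, 12, 8, 5, 7, 1, 4, 6, 3, 2, 9, 11).

D(w) has 40 cells with 7 SE-corners; essential set:

[(2, 9, 0), (2, 11, 1), (3, 7, 0), (5, 4, 0), (5, 6, 1), (8, 3, 1), (9, 2, 1)]


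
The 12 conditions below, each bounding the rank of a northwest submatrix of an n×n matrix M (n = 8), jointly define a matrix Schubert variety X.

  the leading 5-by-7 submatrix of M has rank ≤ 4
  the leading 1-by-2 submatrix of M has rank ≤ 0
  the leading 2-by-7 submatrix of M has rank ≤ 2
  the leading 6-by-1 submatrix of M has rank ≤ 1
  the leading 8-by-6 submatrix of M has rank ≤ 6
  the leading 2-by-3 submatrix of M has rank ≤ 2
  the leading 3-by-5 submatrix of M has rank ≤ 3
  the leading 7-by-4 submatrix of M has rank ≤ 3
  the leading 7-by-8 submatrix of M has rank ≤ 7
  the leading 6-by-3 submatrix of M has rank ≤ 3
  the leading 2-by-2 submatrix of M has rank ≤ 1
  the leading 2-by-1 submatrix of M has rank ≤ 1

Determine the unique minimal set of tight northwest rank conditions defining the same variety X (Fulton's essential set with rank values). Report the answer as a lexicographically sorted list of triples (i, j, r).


Recovering R(i,j) via the rank-extension bound from the 12 conditions:

  row 1: 0  0  1  1  1  1  1  1
  row 2: 1  1  2  2  2  2  2  2
  row 3: 1  2  3  3  3  3  3  3
  row 4: 1  2  3  3  4  4  4  4
  row 5: 1  2  3  3  4  4  4  5
  row 6: 1  2  3  3  4  5  5  6
  row 7: 1  2  3  3  4  5  6  7
  row 8: 1  2  3  4  5  6  7  8

the unique w with this rank table is (3, 1, 2, 5, 8, 6, 7, 4).

ℓ(w)=8; the 3 essential cells (i,j,r):

[(1, 2, 0), (5, 7, 4), (7, 4, 3)]


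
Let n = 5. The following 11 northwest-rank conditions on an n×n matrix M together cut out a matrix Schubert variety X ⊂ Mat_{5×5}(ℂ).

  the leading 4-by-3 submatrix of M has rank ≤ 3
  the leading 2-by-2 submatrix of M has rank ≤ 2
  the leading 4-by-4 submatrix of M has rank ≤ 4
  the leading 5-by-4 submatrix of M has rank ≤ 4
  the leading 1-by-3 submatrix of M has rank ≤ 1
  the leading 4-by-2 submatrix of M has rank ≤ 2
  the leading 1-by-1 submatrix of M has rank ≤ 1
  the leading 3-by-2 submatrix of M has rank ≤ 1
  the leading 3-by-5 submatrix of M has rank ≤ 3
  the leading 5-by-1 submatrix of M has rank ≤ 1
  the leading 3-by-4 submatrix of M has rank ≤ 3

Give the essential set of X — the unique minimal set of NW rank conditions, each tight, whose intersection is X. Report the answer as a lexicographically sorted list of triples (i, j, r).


Rank table r_w(5×5) implied by the 11 constraints:

  i=1: 1 | 1 | 1 | 1 | 1
  i=2: 1 | 1 | 2 | 2 | 2
  i=3: 1 | 1 | 2 | 3 | 3
  i=4: 1 | 2 | 3 | 4 | 4
  i=5: 1 | 2 | 3 | 4 | 5

hence w(1..5) = (1, 3, 4, 2, 5).

D(w) has 2 cells with 1 SE-corner; essential set:

[(3, 2, 1)]


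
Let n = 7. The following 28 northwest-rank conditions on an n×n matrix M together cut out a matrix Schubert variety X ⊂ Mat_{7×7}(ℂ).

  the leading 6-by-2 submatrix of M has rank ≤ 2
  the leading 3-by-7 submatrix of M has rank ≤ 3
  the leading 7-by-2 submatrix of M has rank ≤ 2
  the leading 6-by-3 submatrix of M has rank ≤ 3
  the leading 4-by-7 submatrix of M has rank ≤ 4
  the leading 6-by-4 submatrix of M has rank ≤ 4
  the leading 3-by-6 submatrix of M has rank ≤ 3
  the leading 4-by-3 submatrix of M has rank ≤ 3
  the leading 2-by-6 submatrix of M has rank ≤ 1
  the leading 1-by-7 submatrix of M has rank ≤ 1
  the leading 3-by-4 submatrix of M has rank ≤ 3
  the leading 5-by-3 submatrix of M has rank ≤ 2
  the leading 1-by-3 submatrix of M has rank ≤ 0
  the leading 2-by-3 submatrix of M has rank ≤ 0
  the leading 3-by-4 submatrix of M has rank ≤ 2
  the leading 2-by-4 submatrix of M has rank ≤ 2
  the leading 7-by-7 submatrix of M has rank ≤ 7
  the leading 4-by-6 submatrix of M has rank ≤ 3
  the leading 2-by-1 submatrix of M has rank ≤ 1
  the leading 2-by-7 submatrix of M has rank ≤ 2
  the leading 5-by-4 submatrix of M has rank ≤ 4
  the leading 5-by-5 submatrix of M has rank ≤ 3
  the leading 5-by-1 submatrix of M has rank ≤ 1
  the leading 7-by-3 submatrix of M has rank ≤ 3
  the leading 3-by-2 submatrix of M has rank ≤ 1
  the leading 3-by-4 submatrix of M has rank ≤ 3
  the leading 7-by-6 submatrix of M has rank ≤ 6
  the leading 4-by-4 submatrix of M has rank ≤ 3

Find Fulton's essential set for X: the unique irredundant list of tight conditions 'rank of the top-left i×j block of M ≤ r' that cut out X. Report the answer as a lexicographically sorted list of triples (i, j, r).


Reconstructing r_w from the 28 given conditions:

  0  0  0  1  1  1  1
  0  0  0  1  1  1  2
  1  1  1  2  2  2  3
  1  2  2  3  3  3  4
  1  2  2  3  3  4  5
  1  2  3  4  4  5  6
  1  2  3  4  5  6  7

second differences of R give the permutation w = (4, 7, 1, 2, 6, 3, 5).

4 SE-corners of the 10-cell Rothe diagram give Ess(w):

[(2, 3, 0), (2, 6, 1), (5, 3, 2), (5, 5, 3)]


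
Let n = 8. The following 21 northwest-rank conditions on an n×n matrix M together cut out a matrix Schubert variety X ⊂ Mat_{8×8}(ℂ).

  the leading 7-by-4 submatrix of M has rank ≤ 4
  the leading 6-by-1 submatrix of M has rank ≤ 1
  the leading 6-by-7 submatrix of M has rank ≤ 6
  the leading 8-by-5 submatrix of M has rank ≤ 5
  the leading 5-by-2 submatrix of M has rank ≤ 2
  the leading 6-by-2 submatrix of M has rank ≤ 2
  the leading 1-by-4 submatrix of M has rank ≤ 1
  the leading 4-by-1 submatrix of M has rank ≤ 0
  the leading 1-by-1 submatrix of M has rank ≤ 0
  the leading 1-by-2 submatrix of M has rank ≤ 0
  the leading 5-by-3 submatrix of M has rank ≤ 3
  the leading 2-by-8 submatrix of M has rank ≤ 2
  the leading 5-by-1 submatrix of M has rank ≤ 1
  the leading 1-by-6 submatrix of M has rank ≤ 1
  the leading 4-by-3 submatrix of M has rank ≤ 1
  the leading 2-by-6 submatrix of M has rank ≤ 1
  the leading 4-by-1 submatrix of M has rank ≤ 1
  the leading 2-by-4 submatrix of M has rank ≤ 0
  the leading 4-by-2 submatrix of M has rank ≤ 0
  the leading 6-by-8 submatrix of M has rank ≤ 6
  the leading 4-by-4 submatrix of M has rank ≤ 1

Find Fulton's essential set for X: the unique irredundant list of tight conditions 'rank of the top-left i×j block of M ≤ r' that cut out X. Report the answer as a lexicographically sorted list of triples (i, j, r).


Recovering R(i,j) via the rank-extension bound from the 21 conditions:

  i=1: 0  0  0  0  1  1  1  1
  i=2: 0  0  0  0  1  1  2  2
  i=3: 0  0  1  1  2  2  3  3
  i=4: 0  0  1  1  2  3  4  4
  i=5: 1  1  2  2  3  4  5  5
  i=6: 1  2  3  3  4  5  6  6
  i=7: 1  2  3  4  5  6  7  7
  i=8: 1  2  3  4  5  6  7  8

so w = (5, 7, 3, 6, 1, 2, 4, 8).

D(w) has 14 cells with 4 SE-corners; essential set:

[(2, 4, 0), (2, 6, 1), (4, 2, 0), (4, 4, 1)]


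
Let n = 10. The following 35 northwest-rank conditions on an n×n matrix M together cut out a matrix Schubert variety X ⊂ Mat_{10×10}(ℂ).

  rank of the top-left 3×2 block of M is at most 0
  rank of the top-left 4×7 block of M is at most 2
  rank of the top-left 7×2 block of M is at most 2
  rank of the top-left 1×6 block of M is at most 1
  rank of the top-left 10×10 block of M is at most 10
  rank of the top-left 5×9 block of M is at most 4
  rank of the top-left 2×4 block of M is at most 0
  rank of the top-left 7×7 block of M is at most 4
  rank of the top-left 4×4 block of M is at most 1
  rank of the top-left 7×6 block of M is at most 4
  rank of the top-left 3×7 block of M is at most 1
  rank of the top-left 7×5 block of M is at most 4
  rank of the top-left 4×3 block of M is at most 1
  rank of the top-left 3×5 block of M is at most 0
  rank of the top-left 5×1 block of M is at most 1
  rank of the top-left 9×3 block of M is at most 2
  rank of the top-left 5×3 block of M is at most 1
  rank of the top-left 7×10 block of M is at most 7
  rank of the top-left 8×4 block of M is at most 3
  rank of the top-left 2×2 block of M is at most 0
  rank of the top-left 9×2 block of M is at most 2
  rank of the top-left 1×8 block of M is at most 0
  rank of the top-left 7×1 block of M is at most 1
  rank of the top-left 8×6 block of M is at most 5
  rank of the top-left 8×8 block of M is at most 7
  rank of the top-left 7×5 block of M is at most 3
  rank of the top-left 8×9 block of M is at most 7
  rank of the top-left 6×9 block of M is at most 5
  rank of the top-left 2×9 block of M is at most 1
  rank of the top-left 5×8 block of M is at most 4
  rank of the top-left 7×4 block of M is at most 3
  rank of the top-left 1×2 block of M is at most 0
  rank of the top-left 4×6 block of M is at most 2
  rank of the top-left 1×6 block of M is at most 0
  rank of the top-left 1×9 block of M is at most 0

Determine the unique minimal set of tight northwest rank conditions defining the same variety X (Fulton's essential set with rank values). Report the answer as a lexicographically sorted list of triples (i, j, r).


Rank table r_w(10×10) implied by the 35 constraints:

  0 | 0 | 0 | 0 | 0 | 0 | 0 | 0 | 0 | 1
  0 | 0 | 0 | 0 | 0 | 1 | 1 | 1 | 1 | 2
  0 | 0 | 0 | 0 | 0 | 1 | 1 | 2 | 2 | 3
  1 | 1 | 1 | 1 | 1 | 2 | 2 | 3 | 3 | 4
  1 | 1 | 1 | 2 | 2 | 3 | 3 | 4 | 4 | 5
  1 | 2 | 2 | 3 | 3 | 4 | 4 | 5 | 5 | 6
  1 | 2 | 2 | 3 | 3 | 4 | 4 | 5 | 6 | 7
  1 | 2 | 2 | 3 | 4 | 5 | 5 | 6 | 7 | 8
  1 | 2 | 2 | 3 | 4 | 5 | 6 | 7 | 8 | 9
  1 | 2 | 3 | 4 | 5 | 6 | 7 | 8 | 9 | 10

reading off 1-entries of Δ²R: w = (10, 6, 8, 1, 4, 2, 9, 5, 7, 3).

ℓ(w)=27; the 7 essential cells (i,j,r):

[(1, 9, 0), (3, 5, 0), (3, 7, 1), (5, 3, 1), (7, 5, 3), (7, 7, 4), (9, 3, 2)]


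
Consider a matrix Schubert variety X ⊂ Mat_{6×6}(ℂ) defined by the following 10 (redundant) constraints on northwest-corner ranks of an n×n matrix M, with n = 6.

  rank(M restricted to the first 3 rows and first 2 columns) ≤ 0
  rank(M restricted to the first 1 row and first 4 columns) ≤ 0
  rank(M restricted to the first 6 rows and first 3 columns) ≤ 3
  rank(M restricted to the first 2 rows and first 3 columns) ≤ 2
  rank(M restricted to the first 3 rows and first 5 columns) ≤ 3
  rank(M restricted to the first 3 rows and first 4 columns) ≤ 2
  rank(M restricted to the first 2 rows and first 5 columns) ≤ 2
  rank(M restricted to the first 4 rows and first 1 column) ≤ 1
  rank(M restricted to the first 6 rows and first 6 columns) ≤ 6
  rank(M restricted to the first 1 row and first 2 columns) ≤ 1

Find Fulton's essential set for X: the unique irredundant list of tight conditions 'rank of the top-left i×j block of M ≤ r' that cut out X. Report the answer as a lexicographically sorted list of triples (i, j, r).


Computing R[i][j] = min implied NW-rank bound (n=6, 10 conditions):

  row 1: 0  0  0  0  1  1
  row 2: 0  0  1  1  2  2
  row 3: 0  0  1  2  3  3
  row 4: 1  1  2  3  4  4
  row 5: 1  2  3  4  5  5
  row 6: 1  2  3  4  5  6

giving w = (5, 3, 4, 1, 2, 6) via Δ²R.

D(w) has 8 cells with 2 SE-corners; essential set:

[(1, 4, 0), (3, 2, 0)]


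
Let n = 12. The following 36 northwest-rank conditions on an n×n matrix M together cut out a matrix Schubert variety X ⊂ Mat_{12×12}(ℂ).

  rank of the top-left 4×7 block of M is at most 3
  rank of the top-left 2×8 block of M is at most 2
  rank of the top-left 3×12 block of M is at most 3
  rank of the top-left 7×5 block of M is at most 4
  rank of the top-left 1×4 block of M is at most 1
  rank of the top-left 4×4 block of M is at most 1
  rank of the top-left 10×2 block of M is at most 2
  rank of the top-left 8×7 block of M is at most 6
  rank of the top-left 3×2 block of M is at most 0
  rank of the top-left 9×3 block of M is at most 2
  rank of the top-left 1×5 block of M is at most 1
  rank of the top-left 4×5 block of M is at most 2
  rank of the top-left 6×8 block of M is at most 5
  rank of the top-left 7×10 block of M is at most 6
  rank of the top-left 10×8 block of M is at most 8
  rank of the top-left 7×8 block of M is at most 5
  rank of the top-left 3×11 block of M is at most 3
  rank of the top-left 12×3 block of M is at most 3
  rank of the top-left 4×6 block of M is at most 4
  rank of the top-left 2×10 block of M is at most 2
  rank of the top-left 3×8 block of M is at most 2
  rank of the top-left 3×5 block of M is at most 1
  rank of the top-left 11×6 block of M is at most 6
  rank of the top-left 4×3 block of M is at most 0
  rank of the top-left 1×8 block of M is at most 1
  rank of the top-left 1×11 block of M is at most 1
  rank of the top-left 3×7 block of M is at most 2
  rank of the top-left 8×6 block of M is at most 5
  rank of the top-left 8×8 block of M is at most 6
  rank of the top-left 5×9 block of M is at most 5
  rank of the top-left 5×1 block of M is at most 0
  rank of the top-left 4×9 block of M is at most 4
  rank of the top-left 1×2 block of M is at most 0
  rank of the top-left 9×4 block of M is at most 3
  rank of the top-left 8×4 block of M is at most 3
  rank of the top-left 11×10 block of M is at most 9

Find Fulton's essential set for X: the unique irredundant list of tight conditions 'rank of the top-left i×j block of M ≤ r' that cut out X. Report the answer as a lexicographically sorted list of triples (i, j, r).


Reconstructing r_w from the 36 given conditions:

  row 1: 0 | 0 | 0 | 1 | 1 | 1 | 1 | 1 | 1 | 1 | 1 | 1
  row 2: 0 | 0 | 0 | 1 | 1 | 2 | 2 | 2 | 2 | 2 | 2 | 2
  row 3: 0 | 0 | 0 | 1 | 1 | 2 | 2 | 2 | 3 | 3 | 3 | 3
  row 4: 0 | 0 | 0 | 1 | 2 | 3 | 3 | 3 | 4 | 4 | 4 | 4
  row 5: 0 | 1 | 1 | 2 | 3 | 4 | 4 | 4 | 5 | 5 | 5 | 5
  row 6: 1 | 2 | 2 | 3 | 4 | 5 | 5 | 5 | 6 | 6 | 6 | 6
  row 7: 1 | 2 | 2 | 3 | 4 | 5 | 5 | 5 | 6 | 6 | 7 | 7
  row 8: 1 | 2 | 2 | 3 | 4 | 5 | 6 | 6 | 7 | 7 | 8 | 8
  row 9: 1 | 2 | 2 | 3 | 4 | 5 | 6 | 7 | 8 | 8 | 9 | 9
  row 10: 1 | 2 | 3 | 4 | 5 | 6 | 7 | 8 | 9 | 9 | 10 | 10
  row 11: 1 | 2 | 3 | 4 | 5 | 6 | 7 | 8 | 9 | 9 | 10 | 11
  row 12: 1 | 2 | 3 | 4 | 5 | 6 | 7 | 8 | 9 | 10 | 11 | 12

reading off 1-entries of Δ²R: w = (4, 6, 9, 5, 2, 1, 11, 7, 8, 3, 12, 10).

ℓ(w)=24; the 8 essential cells (i,j,r):

[(3, 5, 1), (3, 8, 2), (4, 3, 0), (5, 1, 0), (7, 8, 5), (7, 10, 6), (9, 3, 2), (11, 10, 9)]


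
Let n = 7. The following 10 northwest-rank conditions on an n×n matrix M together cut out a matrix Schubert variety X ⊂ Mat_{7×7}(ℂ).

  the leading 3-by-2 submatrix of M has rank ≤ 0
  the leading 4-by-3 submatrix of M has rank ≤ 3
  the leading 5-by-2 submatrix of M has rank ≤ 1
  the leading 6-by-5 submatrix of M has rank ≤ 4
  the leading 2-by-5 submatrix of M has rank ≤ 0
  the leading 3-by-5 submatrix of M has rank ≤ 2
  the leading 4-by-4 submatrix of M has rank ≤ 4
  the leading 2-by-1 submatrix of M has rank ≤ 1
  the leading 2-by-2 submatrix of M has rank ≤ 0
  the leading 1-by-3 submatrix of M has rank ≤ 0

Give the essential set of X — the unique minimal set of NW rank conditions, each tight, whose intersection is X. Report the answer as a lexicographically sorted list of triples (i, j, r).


Propagating the 10 rank bounds to every northwest block:

  0, 0, 0, 0, 0, 1, 1
  0, 0, 0, 0, 0, 1, 2
  0, 0, 1, 1, 1, 2, 3
  1, 1, 2, 2, 2, 3, 4
  1, 1, 2, 3, 3, 4, 5
  1, 2, 3, 4, 4, 5, 6
  1, 2, 3, 4, 5, 6, 7

second differences of R give the permutation w = (6, 7, 3, 1, 4, 2, 5).

Fulton essential set (3 of the 13 Rothe cells):

[(2, 5, 0), (3, 2, 0), (5, 2, 1)]


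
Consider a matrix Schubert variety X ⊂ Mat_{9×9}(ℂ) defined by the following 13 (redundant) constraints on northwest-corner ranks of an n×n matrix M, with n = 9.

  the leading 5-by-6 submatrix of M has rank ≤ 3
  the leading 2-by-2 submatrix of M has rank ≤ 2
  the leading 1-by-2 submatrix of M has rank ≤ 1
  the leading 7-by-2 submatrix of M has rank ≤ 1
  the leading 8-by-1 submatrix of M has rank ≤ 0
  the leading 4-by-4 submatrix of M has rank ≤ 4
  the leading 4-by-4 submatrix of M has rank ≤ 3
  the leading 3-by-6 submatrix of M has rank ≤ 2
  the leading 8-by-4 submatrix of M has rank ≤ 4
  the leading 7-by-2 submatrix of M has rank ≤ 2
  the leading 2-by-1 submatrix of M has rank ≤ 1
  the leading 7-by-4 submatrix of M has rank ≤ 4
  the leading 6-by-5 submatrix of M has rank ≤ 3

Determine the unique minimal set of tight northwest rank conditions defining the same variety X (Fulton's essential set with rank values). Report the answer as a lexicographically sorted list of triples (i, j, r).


Reconstructing r_w from the 13 given conditions:

  i=1: 0  1  1  1  1  1  1  1  1
  i=2: 0  1  2  2  2  2  2  2  2
  i=3: 0  1  2  2  2  2  3  3  3
  i=4: 0  1  2  3  3  3  4  4  4
  i=5: 0  1  2  3  3  3  4  5  5
  i=6: 0  1  2  3  3  4  5  6  6
  i=7: 0  1  2  3  4  5  6  7  7
  i=8: 0  1  2  3  4  5  6  7  8
  i=9: 1  2  3  4  5  6  7  8  9

hence w(1..9) = (2, 3, 7, 4, 8, 6, 5, 9, 1).

|D(w)|=14, |Ess(w)|=4:

[(3, 6, 2), (5, 6, 3), (6, 5, 3), (8, 1, 0)]


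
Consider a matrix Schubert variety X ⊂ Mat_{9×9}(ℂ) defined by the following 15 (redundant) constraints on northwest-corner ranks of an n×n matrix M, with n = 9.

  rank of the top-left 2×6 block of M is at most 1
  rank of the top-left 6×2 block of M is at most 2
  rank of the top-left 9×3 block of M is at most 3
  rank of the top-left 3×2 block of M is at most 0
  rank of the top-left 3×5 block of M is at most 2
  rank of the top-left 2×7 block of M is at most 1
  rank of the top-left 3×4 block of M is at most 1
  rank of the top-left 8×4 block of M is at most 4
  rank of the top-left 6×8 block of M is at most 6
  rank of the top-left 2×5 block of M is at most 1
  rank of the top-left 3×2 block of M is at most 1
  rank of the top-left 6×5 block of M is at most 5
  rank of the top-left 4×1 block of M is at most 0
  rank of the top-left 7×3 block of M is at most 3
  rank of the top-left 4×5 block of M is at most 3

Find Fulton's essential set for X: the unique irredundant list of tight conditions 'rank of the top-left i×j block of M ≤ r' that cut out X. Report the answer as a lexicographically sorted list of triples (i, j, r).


Rank table r_w(9×9) implied by the 15 constraints:

  row 1: 0 0 1 1 1 1 1 1 1
  row 2: 0 0 1 1 1 1 1 2 2
  row 3: 0 0 1 1 2 2 2 3 3
  row 4: 0 1 2 2 3 3 3 4 4
  row 5: 1 2 3 3 4 4 4 5 5
  row 6: 1 2 3 4 5 5 5 6 6
  row 7: 1 2 3 4 5 6 6 7 7
  row 8: 1 2 3 4 5 6 7 8 8
  row 9: 1 2 3 4 5 6 7 8 9

hence w(1..9) = (3, 8, 5, 2, 1, 4, 6, 7, 9).

|D(w)|=12, |Ess(w)|=4:

[(2, 7, 1), (3, 2, 0), (3, 4, 1), (4, 1, 0)]


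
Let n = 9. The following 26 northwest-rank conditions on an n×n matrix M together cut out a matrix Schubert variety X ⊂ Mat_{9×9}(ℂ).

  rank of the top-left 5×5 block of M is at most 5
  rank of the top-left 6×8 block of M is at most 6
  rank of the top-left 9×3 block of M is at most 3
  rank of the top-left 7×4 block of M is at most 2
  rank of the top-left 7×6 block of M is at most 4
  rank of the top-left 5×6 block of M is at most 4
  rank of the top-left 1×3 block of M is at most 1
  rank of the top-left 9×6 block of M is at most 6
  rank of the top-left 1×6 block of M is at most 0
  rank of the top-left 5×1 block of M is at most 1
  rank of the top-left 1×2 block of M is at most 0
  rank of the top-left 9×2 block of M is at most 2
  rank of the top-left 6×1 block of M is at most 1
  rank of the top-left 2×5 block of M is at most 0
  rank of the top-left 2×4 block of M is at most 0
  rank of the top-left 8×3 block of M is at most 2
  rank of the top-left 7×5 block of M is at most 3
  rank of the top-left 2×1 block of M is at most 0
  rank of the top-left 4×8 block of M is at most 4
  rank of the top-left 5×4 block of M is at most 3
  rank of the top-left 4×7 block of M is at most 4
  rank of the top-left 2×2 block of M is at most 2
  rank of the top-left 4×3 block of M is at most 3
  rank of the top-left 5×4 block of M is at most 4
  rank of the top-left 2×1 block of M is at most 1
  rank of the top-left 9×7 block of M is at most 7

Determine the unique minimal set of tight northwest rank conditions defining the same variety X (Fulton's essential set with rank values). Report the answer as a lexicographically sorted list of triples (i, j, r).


Propagating the 26 rank bounds to every northwest block:

  row 1: 0  0  0  0  0  0  1  1  1
  row 2: 0  0  0  0  0  1  2  2  2
  row 3: 1  1  1  1  1  2  3  3  3
  row 4: 1  2  2  2  2  3  4  4  4
  row 5: 1  2  2  2  3  4  5  5  5
  row 6: 1  2  2  2  3  4  5  6  6
  row 7: 1  2  2  2  3  4  5  6  7
  row 8: 1  2  2  3  4  5  6  7  8
  row 9: 1  2  3  4  5  6  7  8  9

hence w(1..9) = (7, 6, 1, 2, 5, 8, 9, 4, 3).

4 SE-corners of the 18-cell Rothe diagram give Ess(w):

[(1, 6, 0), (2, 5, 0), (7, 4, 2), (8, 3, 2)]


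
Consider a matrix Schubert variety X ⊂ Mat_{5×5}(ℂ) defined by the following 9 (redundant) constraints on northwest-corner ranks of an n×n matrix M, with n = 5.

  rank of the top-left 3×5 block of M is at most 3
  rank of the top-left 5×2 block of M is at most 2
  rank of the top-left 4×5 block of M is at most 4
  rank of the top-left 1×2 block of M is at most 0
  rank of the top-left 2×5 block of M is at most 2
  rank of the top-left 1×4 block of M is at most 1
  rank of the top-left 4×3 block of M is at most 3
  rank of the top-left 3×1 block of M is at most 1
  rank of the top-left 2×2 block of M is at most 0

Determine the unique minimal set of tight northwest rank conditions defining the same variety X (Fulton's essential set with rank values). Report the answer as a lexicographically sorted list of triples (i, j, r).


Rank table r_w(5×5) implied by the 9 constraints:

  0, 0, 1, 1, 1
  0, 0, 1, 2, 2
  1, 1, 2, 3, 3
  1, 2, 3, 4, 4
  1, 2, 3, 4, 5

so w = (3, 4, 1, 2, 5).

Fulton essential set (1 of the 4 Rothe cells):

[(2, 2, 0)]


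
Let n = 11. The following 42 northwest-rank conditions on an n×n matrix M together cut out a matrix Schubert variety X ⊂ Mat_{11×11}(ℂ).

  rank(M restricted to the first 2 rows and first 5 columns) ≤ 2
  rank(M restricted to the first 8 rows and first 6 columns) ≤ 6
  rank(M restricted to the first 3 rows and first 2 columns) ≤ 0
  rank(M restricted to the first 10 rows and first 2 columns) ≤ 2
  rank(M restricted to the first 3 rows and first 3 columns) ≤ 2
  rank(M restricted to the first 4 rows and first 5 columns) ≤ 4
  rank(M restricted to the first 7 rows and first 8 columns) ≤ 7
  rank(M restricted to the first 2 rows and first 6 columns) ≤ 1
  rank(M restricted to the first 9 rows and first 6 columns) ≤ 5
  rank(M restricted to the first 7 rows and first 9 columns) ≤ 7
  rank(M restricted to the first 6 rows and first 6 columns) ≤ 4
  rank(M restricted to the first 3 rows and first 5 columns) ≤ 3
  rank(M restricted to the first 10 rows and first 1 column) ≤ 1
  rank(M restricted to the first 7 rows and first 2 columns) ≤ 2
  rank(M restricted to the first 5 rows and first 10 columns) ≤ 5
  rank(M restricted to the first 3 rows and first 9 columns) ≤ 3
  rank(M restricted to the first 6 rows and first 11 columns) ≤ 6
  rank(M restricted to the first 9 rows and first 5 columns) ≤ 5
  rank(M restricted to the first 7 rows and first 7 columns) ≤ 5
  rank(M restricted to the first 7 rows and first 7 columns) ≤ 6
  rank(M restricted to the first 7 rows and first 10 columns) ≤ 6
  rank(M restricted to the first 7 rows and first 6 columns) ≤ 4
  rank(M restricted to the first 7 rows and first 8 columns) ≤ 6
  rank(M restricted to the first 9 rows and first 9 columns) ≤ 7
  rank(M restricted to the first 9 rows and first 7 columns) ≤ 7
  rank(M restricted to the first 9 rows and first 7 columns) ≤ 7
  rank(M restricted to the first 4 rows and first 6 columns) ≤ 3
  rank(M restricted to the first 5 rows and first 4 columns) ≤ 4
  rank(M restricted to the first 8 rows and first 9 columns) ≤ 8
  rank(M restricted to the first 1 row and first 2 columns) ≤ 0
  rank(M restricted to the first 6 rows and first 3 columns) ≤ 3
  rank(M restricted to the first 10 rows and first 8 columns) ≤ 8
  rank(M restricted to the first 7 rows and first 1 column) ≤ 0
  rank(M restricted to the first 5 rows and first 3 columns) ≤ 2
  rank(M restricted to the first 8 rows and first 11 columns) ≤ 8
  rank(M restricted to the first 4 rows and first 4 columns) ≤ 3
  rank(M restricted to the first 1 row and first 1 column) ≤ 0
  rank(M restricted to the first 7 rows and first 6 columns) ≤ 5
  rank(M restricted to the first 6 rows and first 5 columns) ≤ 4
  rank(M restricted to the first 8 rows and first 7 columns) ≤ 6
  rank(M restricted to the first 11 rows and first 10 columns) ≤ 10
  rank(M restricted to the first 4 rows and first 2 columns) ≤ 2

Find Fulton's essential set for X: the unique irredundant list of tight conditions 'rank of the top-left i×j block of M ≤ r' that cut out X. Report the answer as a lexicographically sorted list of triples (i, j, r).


Propagating the 42 rank bounds to every northwest block:

  R[1]: 0, 0, 1, 1, 1, 1, 1, 1, 1, 1, 1
  R[2]: 0, 0, 1, 1, 1, 1, 2, 2, 2, 2, 2
  R[3]: 0, 0, 1, 2, 2, 2, 3, 3, 3, 3, 3
  R[4]: 0, 1, 2, 3, 3, 3, 4, 4, 4, 4, 4
  R[5]: 0, 1, 2, 3, 4, 4, 5, 5, 5, 5, 5
  R[6]: 0, 1, 2, 3, 4, 4, 5, 6, 6, 6, 6
  R[7]: 0, 1, 2, 3, 4, 4, 5, 6, 6, 6, 7
  R[8]: 1, 2, 3, 4, 5, 5, 6, 7, 7, 7, 8
  R[9]: 1, 2, 3, 4, 5, 5, 6, 7, 7, 8, 9
  R[10]: 1, 2, 3, 4, 5, 6, 7, 8, 8, 9, 10
  R[11]: 1, 2, 3, 4, 5, 6, 7, 8, 9, 10, 11

second differences of R give the permutation w = (3, 7, 4, 2, 5, 8, 11, 1, 10, 6, 9).

Fulton essential set (7 of the 19 Rothe cells):

[(2, 6, 1), (3, 2, 0), (7, 1, 0), (7, 6, 4), (7, 10, 6), (9, 6, 5), (9, 9, 7)]
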